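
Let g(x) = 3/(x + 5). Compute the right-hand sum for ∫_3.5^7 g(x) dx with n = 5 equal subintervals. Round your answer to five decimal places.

0.99934

Δx = (7 − 3.5)/5 = 0.7.
Right endpoints: 4.2, 4.9, 5.6, 6.3, 7.
g(4.2) = 15/46, g(4.9) = 10/33, g(5.6) = 15/53, g(6.3) = 30/113, g(7) = 0.25.
Sum = Δx · [g(4.2) + g(4.9) + g(5.6) + g(6.3) + g(7)].
Sum ≈ 0.99934.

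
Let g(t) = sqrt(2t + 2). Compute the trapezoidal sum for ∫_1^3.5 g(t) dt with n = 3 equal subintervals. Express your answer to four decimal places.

Δt = (3.5 − 1)/3 = 5/6.
g(1) ≈ 2.0000, g(11/6) ≈ 2.3805, g(8/3) ≈ 2.7080, g(3.5) ≈ 3.0000.
T_3 = (Δt/2)·[g(t_0) + 2g(t_1) + 2g(t_2) + g(t_3)].
Sum ≈ 6.3237.

6.3237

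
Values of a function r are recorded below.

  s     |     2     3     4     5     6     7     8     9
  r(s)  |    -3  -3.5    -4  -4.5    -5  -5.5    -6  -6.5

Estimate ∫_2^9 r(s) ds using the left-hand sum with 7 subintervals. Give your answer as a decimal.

Δs = 1.
Sum = 1·[(-3) + (-3.5) + (-4) + (-4.5) + (-5) + (-5.5) + (-6)] = -31.5.

-31.5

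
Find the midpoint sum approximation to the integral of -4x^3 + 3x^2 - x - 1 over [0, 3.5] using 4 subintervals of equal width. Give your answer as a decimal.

-112.79296875

Δx = (3.5 − 0)/4 = 0.875.
Midpoints: 0.4375, 1.3125, 2.1875, 3.0625.
f(0.4375) = -1227/1024, f(1.3125) = -6337/1024, f(2.1875) = -31439/1024, f(3.0625) = -92997/1024.
Sum = Δx · [f(0.4375) + f(1.3125) + f(2.1875) + f(3.0625)].
Sum = -112.79296875.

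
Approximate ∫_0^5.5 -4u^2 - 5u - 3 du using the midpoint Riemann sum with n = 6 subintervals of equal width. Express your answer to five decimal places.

-312.41782

Δu = (5.5 − 0)/6 = 11/12.
Midpoints: 11/24, 1.375, 55/24, 77/24, 4.125, 121/24.
f(11/24) = -883/144, f(1.375) = -17.4375, f(55/24) = -5107/144, f(77/24) = -8671/144, f(4.125) = -91.6875, f(121/24) = -18703/144.
Sum = Δu · [f(11/24) + f(1.375) + f(55/24) + ...].
Sum ≈ -312.41782.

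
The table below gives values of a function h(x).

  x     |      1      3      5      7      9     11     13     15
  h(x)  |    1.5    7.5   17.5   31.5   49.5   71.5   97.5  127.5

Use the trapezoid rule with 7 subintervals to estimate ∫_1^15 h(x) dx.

Δx = 2.
T_7 = (2/2)·[1.5 + 2·7.5 + 2·17.5 + 2·31.5 + 2·49.5 + 2·71.5 + 2·97.5 + 127.5] = 679.

679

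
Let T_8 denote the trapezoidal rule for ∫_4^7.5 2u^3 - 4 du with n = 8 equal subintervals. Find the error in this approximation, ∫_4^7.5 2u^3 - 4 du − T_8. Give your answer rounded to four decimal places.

Exact integral: ∫_4^7.5 f(u) du = 1440.03125.
T_8 ≈ 1443.883301.
Error ≈ 1440.03125 − 1443.883301 ≈ -3.8521.

-3.8521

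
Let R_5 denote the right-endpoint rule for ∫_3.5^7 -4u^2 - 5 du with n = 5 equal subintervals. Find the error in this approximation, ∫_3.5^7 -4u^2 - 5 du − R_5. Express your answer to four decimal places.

52.5933

Exact integral: ∫_3.5^7 f(u) du ≈ -417.666667.
R_5 = -470.26.
Error ≈ -417.666667 − (-470.26) ≈ 52.5933.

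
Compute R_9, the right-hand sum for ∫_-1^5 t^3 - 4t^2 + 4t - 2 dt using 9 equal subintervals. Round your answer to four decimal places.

Δt = (5 − (-1))/9 = 2/3.
Right endpoints: -1/3, 1/3, 1, 5/3, 7/3, 3, 11/3, 13/3, 5.
f(-1/3) = -103/27, f(1/3) = -29/27, f(1) = -1, f(5/3) = -49/27, f(7/3) = -47/27, f(3) = 1, f(11/3) = 221/27, f(13/3) = 583/27, f(5) = 43.
Sum = Δt · [f(-1/3) + f(1/3) + f(1) + ...].
Sum ≈ 42.8889.

42.8889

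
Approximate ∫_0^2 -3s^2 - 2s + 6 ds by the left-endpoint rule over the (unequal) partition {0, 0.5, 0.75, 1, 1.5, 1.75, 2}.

2.65625

Subinterval widths: 0.5, 0.25, 0.25, 0.5, 0.25, 0.25.
Left endpoints: 0, 0.5, 0.75, 1, 1.5, 1.75.
f(0) = 6, f(0.5) = 4.25, f(0.75) = 2.8125, f(1) = 1, f(1.5) = -3.75, f(1.75) = -6.6875.
Sum = Σ Δs_i · f(s_i).
Sum = 2.65625.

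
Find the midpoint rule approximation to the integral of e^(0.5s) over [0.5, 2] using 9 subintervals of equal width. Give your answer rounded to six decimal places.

2.867683

Δs = (2 − 0.5)/9 = 1/6.
Midpoints: 7/12, 0.75, 11/12, 13/12, 1.25, 17/12, 19/12, 1.75, 23/12.
f(7/12) ≈ 1.338657, f(0.75) ≈ 1.454991, f(11/12) ≈ 1.581436, f(13/12) ≈ 1.718869, f(1.25) ≈ 1.868246, f(17/12) ≈ 2.030604, f(19/12) ≈ 2.207072, f(1.75) ≈ 2.398875, f(23/12) ≈ 2.607347.
Sum = Δs · [f(7/12) + f(0.75) + f(11/12) + ...].
Sum ≈ 2.867683.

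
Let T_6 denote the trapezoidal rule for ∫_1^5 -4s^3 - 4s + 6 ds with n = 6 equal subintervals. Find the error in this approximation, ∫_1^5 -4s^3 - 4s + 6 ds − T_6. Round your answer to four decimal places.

10.6667

Exact integral: ∫_1^5 f(s) ds = -648.
T_6 ≈ -658.666667.
Error ≈ -648 − (-658.666667) ≈ 10.6667.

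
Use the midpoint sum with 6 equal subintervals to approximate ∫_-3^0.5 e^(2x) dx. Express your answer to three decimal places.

1.284

Δx = (0.5 − (-3))/6 = 7/12.
Midpoints: -65/24, -2.125, -37/24, -23/24, -0.375, 5/24.
f(-65/24) ≈ 0.004, f(-2.125) ≈ 0.014, f(-37/24) ≈ 0.046, f(-23/24) ≈ 0.147, f(-0.375) ≈ 0.472, f(5/24) ≈ 1.517.
Sum = Δx · [f(-65/24) + f(-2.125) + f(-37/24) + ...].
Sum ≈ 1.284.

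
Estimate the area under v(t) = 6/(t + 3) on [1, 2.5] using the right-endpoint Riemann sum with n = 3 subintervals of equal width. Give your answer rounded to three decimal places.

1.812

Δt = (2.5 − 1)/3 = 0.5.
Right endpoints: 1.5, 2, 2.5.
v(1.5) = 4/3, v(2) = 1.2, v(2.5) = 12/11.
Sum = Δt · [v(1.5) + v(2) + v(2.5)].
Sum ≈ 1.812.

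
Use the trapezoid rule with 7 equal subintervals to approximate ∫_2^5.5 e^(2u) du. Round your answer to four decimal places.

Δu = (5.5 − 2)/7 = 0.5.
f(2) ≈ 54.5982, f(2.5) ≈ 148.4132, f(3) ≈ 403.4288, f(3.5) ≈ 1096.6332, f(4) ≈ 2980.9580, f(4.5) ≈ 8103.0839, f(5) ≈ 22026.4658, f(5.5) ≈ 59874.1417.
T_7 = (Δu/2)·[f(u_0) + 2f(u_1) + ... + 2f(u_{6}) + f(u_7)].
Sum ≈ 32361.6764.

32361.6764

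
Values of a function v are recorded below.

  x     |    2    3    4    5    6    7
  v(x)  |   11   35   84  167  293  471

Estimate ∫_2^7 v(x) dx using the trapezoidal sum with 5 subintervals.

Δx = 1.
T_5 = (1/2)·[11 + 2·35 + 2·84 + 2·167 + 2·293 + 471] = 820.

820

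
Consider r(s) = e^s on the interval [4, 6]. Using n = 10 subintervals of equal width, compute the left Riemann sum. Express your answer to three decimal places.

Δs = (6 − 4)/10 = 0.2.
Left endpoints: 4, 4.2, 4.4, 4.6, 4.8, 5, 5.2, 5.4, 5.6, 5.8.
r(4) ≈ 54.598, r(4.2) ≈ 66.686, r(4.4) ≈ 81.451, r(4.6) ≈ 99.484, r(4.8) ≈ 121.510, r(5) ≈ 148.413, r(5.2) ≈ 181.272, r(5.4) ≈ 221.406, r(5.6) ≈ 270.426, r(5.8) ≈ 330.300.
Sum = Δs · [r(4) + r(4.2) + r(4.4) + ...].
Sum ≈ 315.110.

315.110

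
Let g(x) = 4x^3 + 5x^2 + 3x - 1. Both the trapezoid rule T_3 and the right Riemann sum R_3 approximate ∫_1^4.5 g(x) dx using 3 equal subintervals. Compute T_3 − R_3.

T_3 ≈ 614.8171296.
R_3 ≈ 887.3796296.
T_3 − R_3 = -272.5625.

-272.5625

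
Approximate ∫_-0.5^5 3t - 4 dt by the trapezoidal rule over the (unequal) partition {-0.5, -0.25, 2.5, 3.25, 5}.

Subinterval widths: 0.25, 2.75, 0.75, 1.75.
f(-0.5) = -5.5, f(-0.25) = -4.75, f(2.5) = 3.5, f(3.25) = 5.75, f(5) = 11.
On each subinterval the trapezoid contributes (Δt_i/2)·[f(t_{i-1}) + f(t_i)].
Sum = 15.125.

15.125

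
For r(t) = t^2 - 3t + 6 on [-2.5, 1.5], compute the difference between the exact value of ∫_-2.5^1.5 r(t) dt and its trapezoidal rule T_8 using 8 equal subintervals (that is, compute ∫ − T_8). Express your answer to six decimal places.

-0.166667

Exact integral: ∫_-2.5^1.5 r(t) dt ≈ 36.33333333.
T_8 = 36.5.
Error ≈ 36.33333333 − 36.5 ≈ -0.166667.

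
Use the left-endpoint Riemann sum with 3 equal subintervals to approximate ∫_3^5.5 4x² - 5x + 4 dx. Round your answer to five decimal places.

113.65741

Δx = (5.5 − 3)/3 = 5/6.
Left endpoints: 3, 23/6, 14/3.
f(3) = 25, f(23/6) = 785/18, f(14/3) = 610/9.
Sum = Δx · [f(3) + f(23/6) + f(14/3)].
Sum ≈ 113.65741.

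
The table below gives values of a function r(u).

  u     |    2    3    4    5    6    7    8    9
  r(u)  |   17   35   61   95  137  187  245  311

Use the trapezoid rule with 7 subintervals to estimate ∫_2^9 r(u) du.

924

Δu = 1.
T_7 = (1/2)·[17 + 2·35 + 2·61 + 2·95 + 2·137 + 2·187 + 2·245 + 311] = 924.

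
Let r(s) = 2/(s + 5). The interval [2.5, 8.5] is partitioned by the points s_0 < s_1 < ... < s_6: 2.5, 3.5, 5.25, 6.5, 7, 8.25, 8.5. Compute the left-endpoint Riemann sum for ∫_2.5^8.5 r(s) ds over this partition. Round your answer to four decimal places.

1.2554

Subinterval widths: 1, 1.75, 1.25, 0.5, 1.25, 0.25.
Left endpoints: 2.5, 3.5, 5.25, 6.5, 7, 8.25.
r(2.5) = 4/15, r(3.5) = 4/17, r(5.25) = 8/41, r(6.5) = 4/23, r(7) = 1/6, r(8.25) = 8/53.
Sum = Σ Δs_i · r(s_i).
Sum ≈ 1.2554.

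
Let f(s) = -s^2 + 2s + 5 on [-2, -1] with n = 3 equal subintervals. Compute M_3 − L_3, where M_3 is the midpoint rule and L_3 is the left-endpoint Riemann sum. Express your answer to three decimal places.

M_3 ≈ -0.32407.
L_3 ≈ -1.18519.
M_3 − L_3 ≈ 0.861.

0.861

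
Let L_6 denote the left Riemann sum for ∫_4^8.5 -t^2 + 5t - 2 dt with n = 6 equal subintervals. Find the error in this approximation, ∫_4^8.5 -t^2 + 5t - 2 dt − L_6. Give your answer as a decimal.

-12.234375

Exact integral: ∫_4^8.5 f(t) dt = -51.75.
L_6 = -39.515625.
Error = -51.75 − (-39.515625) = -12.234375.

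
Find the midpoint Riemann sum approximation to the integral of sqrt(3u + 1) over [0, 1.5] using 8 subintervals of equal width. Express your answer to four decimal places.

Δu = (1.5 − 0)/8 = 0.1875.
Midpoints: 0.09375, 0.28125, 0.46875, 0.65625, 0.84375, 1.03125, 1.21875, 1.40625.
f(0.09375) ≈ 1.1319, f(0.28125) ≈ 1.3578, f(0.46875) ≈ 1.5512, f(0.65625) ≈ 1.7230, f(0.84375) ≈ 1.8792, f(1.03125) ≈ 2.0233, f(1.21875) ≈ 2.1578, f(1.40625) ≈ 2.2845.
Sum = Δu · [f(0.09375) + f(0.28125) + f(0.46875) + ...].
Sum ≈ 2.6454.

2.6454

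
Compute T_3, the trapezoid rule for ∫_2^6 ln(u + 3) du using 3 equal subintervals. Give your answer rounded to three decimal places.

Δu = (6 − 2)/3 = 4/3.
f(2) ≈ 1.609, f(10/3) ≈ 1.846, f(14/3) ≈ 2.037, f(6) ≈ 2.197.
T_3 = (Δu/2)·[f(u_0) + 2f(u_1) + 2f(u_2) + f(u_3)].
Sum ≈ 7.715.

7.715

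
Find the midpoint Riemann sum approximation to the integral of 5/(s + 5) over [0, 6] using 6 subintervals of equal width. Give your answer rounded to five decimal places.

3.93573

Δs = (6 − 0)/6 = 1.
Midpoints: 0.5, 1.5, 2.5, 3.5, 4.5, 5.5.
f(0.5) = 10/11, f(1.5) = 10/13, f(2.5) = 2/3, f(3.5) = 10/17, f(4.5) = 10/19, f(5.5) = 10/21.
Sum = Δs · [f(0.5) + f(1.5) + f(2.5) + ...].
Sum ≈ 3.93573.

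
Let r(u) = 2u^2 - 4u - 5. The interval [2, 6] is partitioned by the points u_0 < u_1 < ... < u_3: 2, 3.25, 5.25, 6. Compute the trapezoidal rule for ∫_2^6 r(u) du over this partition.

58.125

Subinterval widths: 1.25, 2, 0.75.
r(2) = -5, r(3.25) = 3.125, r(5.25) = 29.125, r(6) = 43.
On each subinterval the trapezoid contributes (Δu_i/2)·[r(u_{i-1}) + r(u_i)].
Sum = 58.125.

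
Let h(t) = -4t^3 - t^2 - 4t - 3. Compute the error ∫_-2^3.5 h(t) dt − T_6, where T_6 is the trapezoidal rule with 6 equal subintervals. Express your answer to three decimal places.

Exact integral: ∫_-2^3.5 h(t) dt ≈ -184.02083.
T_6 ≈ -191.72338.
Error ≈ -184.02083 − (-191.72338) ≈ 7.703.

7.703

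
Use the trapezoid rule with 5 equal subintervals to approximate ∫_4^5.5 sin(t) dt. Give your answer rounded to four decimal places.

-1.3521

Δt = (5.5 − 4)/5 = 0.3.
f(4) ≈ -0.7568, f(4.3) ≈ -0.9162, f(4.6) ≈ -0.9937, f(4.9) ≈ -0.9825, f(5.2) ≈ -0.8835, f(5.5) ≈ -0.7055.
T_5 = (Δt/2)·[f(t_0) + 2f(t_1) + ... + 2f(t_{4}) + f(t_5)].
Sum ≈ -1.3521.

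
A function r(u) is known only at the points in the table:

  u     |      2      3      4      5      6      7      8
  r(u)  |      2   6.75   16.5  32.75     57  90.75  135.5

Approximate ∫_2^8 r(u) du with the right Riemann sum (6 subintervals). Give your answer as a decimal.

339.25

Δu = 1.
Sum = 1·[6.75 + 16.5 + 32.75 + 57 + 90.75 + 135.5] = 339.25.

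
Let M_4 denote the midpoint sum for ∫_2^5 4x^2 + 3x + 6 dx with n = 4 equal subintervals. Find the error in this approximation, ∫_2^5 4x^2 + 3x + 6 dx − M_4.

Exact integral: ∫_2^5 f(x) dx = 205.5.
M_4 = 204.9375.
Error = 205.5 − 204.9375 = 0.5625.

0.5625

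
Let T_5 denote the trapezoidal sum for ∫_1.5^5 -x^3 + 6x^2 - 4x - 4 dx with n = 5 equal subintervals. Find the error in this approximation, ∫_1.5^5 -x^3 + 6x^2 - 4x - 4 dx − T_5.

Exact integral: ∫_1.5^5 f(x) dx = 28.765625.
T_5 = 27.69375.
Error = 28.765625 − 27.69375 = 1.071875.

1.071875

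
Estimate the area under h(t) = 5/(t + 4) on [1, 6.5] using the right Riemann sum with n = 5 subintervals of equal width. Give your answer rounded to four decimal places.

3.4371

Δt = (6.5 − 1)/5 = 1.1.
Right endpoints: 2.1, 3.2, 4.3, 5.4, 6.5.
h(2.1) = 50/61, h(3.2) = 25/36, h(4.3) = 50/83, h(5.4) = 25/47, h(6.5) = 10/21.
Sum = Δt · [h(2.1) + h(3.2) + h(4.3) + h(5.4) + h(6.5)].
Sum ≈ 3.4371.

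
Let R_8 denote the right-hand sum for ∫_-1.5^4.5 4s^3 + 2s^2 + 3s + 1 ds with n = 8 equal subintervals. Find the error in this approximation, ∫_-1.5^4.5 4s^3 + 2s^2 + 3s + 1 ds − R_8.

-173.25

Exact integral: ∫_-1.5^4.5 f(s) ds = 501.
R_8 = 674.25.
Error = 501 − 674.25 = -173.25.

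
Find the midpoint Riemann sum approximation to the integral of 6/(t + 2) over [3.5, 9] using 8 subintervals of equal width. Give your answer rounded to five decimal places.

Δt = (9 − 3.5)/8 = 0.6875.
Midpoints: 3.84375, 4.53125, 5.21875, 5.90625, 6.59375, 7.28125, 7.96875, 8.65625.
f(3.84375) = 192/187, f(4.53125) = 192/209, f(5.21875) = 64/77, f(5.90625) = 192/253, f(6.59375) = 192/275, f(7.28125) = 64/99, f(7.96875) = 192/319, f(8.65625) = 192/341.
Sum = Δt · [f(3.84375) + f(4.53125) + f(5.21875) + ...].
Sum ≈ 4.15596.

4.15596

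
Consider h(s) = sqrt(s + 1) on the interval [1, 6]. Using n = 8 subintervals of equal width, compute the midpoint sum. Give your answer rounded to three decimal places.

Δs = (6 − 1)/8 = 0.625.
Midpoints: 1.3125, 1.9375, 2.5625, 3.1875, 3.8125, 4.4375, 5.0625, 5.6875.
h(1.3125) ≈ 1.521, h(1.9375) ≈ 1.714, h(2.5625) ≈ 1.887, h(3.1875) ≈ 2.046, h(3.8125) ≈ 2.194, h(4.4375) ≈ 2.332, h(5.0625) ≈ 2.462, h(5.6875) ≈ 2.586.
Sum = Δs · [h(1.3125) + h(1.9375) + h(2.5625) + ...].
Sum ≈ 10.464.

10.464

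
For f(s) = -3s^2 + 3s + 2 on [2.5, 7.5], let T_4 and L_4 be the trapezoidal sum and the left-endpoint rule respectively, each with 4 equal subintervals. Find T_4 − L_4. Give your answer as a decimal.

-84.375

T_4 = -325.15625.
L_4 = -240.78125.
T_4 − L_4 = -84.375.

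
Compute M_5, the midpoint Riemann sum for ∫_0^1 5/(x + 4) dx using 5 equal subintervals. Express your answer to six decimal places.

1.115530

Δx = (1 − 0)/5 = 0.2.
Midpoints: 0.1, 0.3, 0.5, 0.7, 0.9.
f(0.1) = 50/41, f(0.3) = 50/43, f(0.5) = 10/9, f(0.7) = 50/47, f(0.9) = 50/49.
Sum = Δx · [f(0.1) + f(0.3) + f(0.5) + f(0.7) + f(0.9)].
Sum ≈ 1.115530.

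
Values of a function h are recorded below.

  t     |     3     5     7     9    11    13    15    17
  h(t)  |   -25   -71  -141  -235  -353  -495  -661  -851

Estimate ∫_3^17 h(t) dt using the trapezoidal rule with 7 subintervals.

-4788

Δt = 2.
T_7 = (2/2)·[(-25) + 2·(-71) + 2·(-141) + 2·(-235) + 2·(-353) + 2·(-495) + 2·(-661) + (-851)] = -4788.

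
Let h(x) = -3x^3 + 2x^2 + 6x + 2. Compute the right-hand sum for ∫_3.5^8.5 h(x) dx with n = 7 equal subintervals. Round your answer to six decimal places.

Δx = (8.5 − 3.5)/7 = 5/7.
Right endpoints: 59/14, 69/14, 79/14, 89/14, 99/14, 109/14, 8.5.
h(59/14) = -443797/2744, h(69/14) = -765587/2744, h(79/14) = -1205977/2744, h(89/14) = -1782967/2744, h(99/14) = -2514557/2744, h(109/14) = -3418747/2744, h(8.5) = -1644.875.
Sum = Δx · [h(59/14) + h(69/14) + h(79/14) + ...].
Sum ≈ -3812.257653.

-3812.257653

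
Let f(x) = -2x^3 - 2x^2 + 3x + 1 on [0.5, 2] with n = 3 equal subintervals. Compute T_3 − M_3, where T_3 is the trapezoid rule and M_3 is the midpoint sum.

T_3 = -6.6875.
M_3 = -5.796875.
T_3 − M_3 = -0.890625.

-0.890625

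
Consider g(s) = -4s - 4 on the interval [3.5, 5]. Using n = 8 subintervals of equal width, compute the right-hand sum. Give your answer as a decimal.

Δs = (5 − 3.5)/8 = 0.1875.
Right endpoints: 3.6875, 3.875, 4.0625, 4.25, 4.4375, 4.625, 4.8125, 5.
g(3.6875) = -18.75, g(3.875) = -19.5, g(4.0625) = -20.25, g(4.25) = -21, g(4.4375) = -21.75, g(4.625) = -22.5, g(4.8125) = -23.25, g(5) = -24.
Sum = Δs · [g(3.6875) + g(3.875) + g(4.0625) + ...].
Sum = -32.0625.

-32.0625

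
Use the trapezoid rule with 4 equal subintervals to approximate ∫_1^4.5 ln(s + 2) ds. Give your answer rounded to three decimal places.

Δs = (4.5 − 1)/4 = 0.875.
f(1) ≈ 1.099, f(1.875) ≈ 1.355, f(2.75) ≈ 1.558, f(3.625) ≈ 1.727, f(4.5) ≈ 1.872.
T_4 = (Δs/2)·[f(s_0) + 2f(s_1) + 2f(s_2) + 2f(s_3) + f(s_4)].
Sum ≈ 5.359.

5.359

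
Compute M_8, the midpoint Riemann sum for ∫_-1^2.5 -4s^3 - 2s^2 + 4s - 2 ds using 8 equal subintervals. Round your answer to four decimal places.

Δs = (2.5 − (-1))/8 = 0.4375.
Midpoints: -0.78125, -0.34375, 0.09375, 0.53125, 0.96875, 1.40625, 1.84375, 2.28125.
f(-0.78125) = -36359/8192, f(-0.34375) = -28253/8192, f(0.09375) = -13483/8192, f(0.53125) = -8513/8192, f(0.96875) = -29807/8192, f(1.40625) = -93829/8192, f(1.84375) = -217043/8192, f(2.28125) = -415913/8192.
Sum = Δs · [f(-0.78125) + f(-0.34375) + f(0.09375) + ...].
Sum ≈ -45.0317.

-45.0317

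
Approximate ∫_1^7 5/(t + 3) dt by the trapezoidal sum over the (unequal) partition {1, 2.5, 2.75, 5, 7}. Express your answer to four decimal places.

4.6480

Subinterval widths: 1.5, 0.25, 2.25, 2.
f(1) = 1.25, f(2.5) = 10/11, f(2.75) = 20/23, f(5) = 0.625, f(7) = 0.5.
On each subinterval the trapezoid contributes (Δt_i/2)·[f(t_{i-1}) + f(t_i)].
Sum ≈ 4.6480.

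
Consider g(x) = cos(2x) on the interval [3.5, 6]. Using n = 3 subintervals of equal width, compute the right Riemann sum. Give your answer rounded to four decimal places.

Δx = (6 − 3.5)/3 = 5/6.
Right endpoints: 13/3, 31/6, 6.
g(13/3) ≈ -0.7261, g(31/6) ≈ -0.6149, g(6) ≈ 0.8439.
Sum = Δx · [g(13/3) + g(31/6) + g(6)].
Sum ≈ -0.4143.

-0.4143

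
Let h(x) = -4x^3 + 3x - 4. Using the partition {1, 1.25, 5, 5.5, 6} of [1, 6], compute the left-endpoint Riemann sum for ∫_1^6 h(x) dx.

-602.484375

Subinterval widths: 0.25, 3.75, 0.5, 0.5.
Left endpoints: 1, 1.25, 5, 5.5.
h(1) = -5, h(1.25) = -8.0625, h(5) = -489, h(5.5) = -653.
Sum = Σ Δx_i · h(x_i).
Sum = -602.484375.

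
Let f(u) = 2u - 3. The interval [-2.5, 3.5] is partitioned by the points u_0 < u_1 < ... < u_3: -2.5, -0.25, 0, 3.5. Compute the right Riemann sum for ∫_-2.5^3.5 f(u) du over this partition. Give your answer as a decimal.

Subinterval widths: 2.25, 0.25, 3.5.
Right endpoints: -0.25, 0, 3.5.
f(-0.25) = -3.5, f(0) = -3, f(3.5) = 4.
Sum = Σ Δu_i · f(u_i).
Sum = 5.375.

5.375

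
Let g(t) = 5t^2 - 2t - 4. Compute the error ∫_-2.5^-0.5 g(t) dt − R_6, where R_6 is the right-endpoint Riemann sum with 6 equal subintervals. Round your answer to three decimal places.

5.481

Exact integral: ∫_-2.5^-0.5 g(t) dt ≈ 23.83333.
R_6 ≈ 18.35185.
Error ≈ 23.83333 − 18.35185 ≈ 5.481.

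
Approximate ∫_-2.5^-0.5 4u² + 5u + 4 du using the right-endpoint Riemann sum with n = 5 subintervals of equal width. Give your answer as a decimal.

11.08

Δu = (-0.5 − (-2.5))/5 = 0.4.
Right endpoints: -2.1, -1.7, -1.3, -0.9, -0.5.
f(-2.1) = 11.14, f(-1.7) = 7.06, f(-1.3) = 4.26, f(-0.9) = 2.74, f(-0.5) = 2.5.
Sum = Δu · [f(-2.1) + f(-1.7) + f(-1.3) + f(-0.9) + f(-0.5)].
Sum = 11.08.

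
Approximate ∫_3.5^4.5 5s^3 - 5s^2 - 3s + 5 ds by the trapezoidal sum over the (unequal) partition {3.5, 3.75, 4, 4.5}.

Subinterval widths: 0.25, 0.25, 0.5.
f(3.5) = 147.625, f(3.75) = 187.109375, f(4) = 233, f(4.5) = 345.875.
On each subinterval the trapezoid contributes (Δs_i/2)·[f(s_{i-1}) + f(s_i)].
Sum = 239.07421875.

239.07421875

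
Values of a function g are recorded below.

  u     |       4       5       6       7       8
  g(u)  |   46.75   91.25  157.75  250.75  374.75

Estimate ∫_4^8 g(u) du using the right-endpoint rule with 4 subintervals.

Δu = 1.
Sum = 1·[91.25 + 157.75 + 250.75 + 374.75] = 874.5.

874.5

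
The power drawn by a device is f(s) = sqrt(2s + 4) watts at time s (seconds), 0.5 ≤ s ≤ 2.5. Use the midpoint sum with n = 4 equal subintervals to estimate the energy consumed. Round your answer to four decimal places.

Δs = (2.5 − 0.5)/4 = 0.5.
Midpoints: 0.75, 1.25, 1.75, 2.25.
f(0.75) ≈ 2.3452, f(1.25) ≈ 2.5495, f(1.75) ≈ 2.7386, f(2.25) ≈ 2.9155.
Sum = Δs · [f(0.75) + f(1.25) + f(1.75) + f(2.25)].
Sum ≈ 5.2744.

5.2744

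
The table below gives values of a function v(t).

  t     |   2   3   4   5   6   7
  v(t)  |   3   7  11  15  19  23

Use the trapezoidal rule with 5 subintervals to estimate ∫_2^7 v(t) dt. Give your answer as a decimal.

65

Δt = 1.
T_5 = (1/2)·[3 + 2·7 + 2·11 + 2·15 + 2·19 + 23] = 65.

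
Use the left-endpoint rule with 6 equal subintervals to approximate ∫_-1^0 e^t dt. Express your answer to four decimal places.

Δt = (0 − (-1))/6 = 1/6.
Left endpoints: -1, -5/6, -2/3, -0.5, -1/3, -1/6.
f(-1) ≈ 0.3679, f(-5/6) ≈ 0.4346, f(-2/3) ≈ 0.5134, f(-0.5) ≈ 0.6065, f(-1/3) ≈ 0.7165, f(-1/6) ≈ 0.8465.
Sum = Δt · [f(-1) + f(-5/6) + f(-2/3) + ...].
Sum ≈ 0.5809.

0.5809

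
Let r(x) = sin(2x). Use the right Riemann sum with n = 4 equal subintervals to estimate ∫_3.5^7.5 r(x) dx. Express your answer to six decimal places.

0.482583

Δx = (7.5 − 3.5)/4 = 1.
Right endpoints: 4.5, 5.5, 6.5, 7.5.
r(4.5) ≈ 0.412118, r(5.5) ≈ -0.999990, r(6.5) ≈ 0.420167, r(7.5) ≈ 0.650288.
Sum = Δx · [r(4.5) + r(5.5) + r(6.5) + r(7.5)].
Sum ≈ 0.482583.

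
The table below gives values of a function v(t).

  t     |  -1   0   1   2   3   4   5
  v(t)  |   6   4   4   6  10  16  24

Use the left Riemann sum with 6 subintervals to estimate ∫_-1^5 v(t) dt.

Δt = 1.
Sum = 1·[6 + 4 + 4 + 6 + 10 + 16] = 46.

46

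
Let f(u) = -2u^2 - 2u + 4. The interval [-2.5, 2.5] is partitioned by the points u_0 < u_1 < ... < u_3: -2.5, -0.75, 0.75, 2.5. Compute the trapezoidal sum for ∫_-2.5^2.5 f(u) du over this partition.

-5.53125

Subinterval widths: 1.75, 1.5, 1.75.
f(-2.5) = -3.5, f(-0.75) = 4.375, f(0.75) = 1.375, f(2.5) = -13.5.
On each subinterval the trapezoid contributes (Δu_i/2)·[f(u_{i-1}) + f(u_i)].
Sum = -5.53125.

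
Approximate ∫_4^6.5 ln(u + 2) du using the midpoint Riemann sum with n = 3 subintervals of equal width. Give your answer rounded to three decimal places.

Δu = (6.5 − 4)/3 = 5/6.
Midpoints: 53/12, 5.25, 73/12.
f(53/12) ≈ 1.859, f(5.25) ≈ 1.981, f(73/12) ≈ 2.090.
Sum = Δu · [f(53/12) + f(5.25) + f(73/12)].
Sum ≈ 4.941.

4.941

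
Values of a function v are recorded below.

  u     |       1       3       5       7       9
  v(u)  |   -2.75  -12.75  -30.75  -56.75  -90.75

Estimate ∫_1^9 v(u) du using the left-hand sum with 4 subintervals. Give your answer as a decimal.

Δu = 2.
Sum = 2·[(-2.75) + (-12.75) + (-30.75) + (-56.75)] = -206.

-206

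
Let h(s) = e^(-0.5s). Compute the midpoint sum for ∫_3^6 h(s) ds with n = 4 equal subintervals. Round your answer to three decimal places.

0.345

Δs = (6 − 3)/4 = 0.75.
Midpoints: 3.375, 4.125, 4.875, 5.625.
h(3.375) ≈ 0.185, h(4.125) ≈ 0.127, h(4.875) ≈ 0.087, h(5.625) ≈ 0.060.
Sum = Δs · [h(3.375) + h(4.125) + h(4.875) + h(5.625)].
Sum ≈ 0.345.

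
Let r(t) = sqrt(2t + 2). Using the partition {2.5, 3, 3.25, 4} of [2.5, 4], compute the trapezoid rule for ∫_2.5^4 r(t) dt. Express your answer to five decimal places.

4.36569

Subinterval widths: 0.5, 0.25, 0.75.
r(2.5) ≈ 2.64575, r(3) ≈ 2.82843, r(3.25) ≈ 2.91548, r(4) ≈ 3.16228.
On each subinterval the trapezoid contributes (Δt_i/2)·[r(t_{i-1}) + r(t_i)].
Sum ≈ 4.36569.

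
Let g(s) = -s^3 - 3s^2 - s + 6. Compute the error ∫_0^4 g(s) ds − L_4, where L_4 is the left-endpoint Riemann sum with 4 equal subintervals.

-52

Exact integral: ∫_0^4 g(s) ds = -112.
L_4 = -60.
Error = -112 − (-60) = -52.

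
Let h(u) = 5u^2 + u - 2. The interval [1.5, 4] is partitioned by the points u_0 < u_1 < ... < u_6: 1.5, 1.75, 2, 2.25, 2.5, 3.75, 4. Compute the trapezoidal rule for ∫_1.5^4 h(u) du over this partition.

104.609375

Subinterval widths: 0.25, 0.25, 0.25, 0.25, 1.25, 0.25.
h(1.5) = 10.75, h(1.75) = 15.0625, h(2) = 20, h(2.25) = 25.5625, h(2.5) = 31.75, h(3.75) = 72.0625, h(4) = 82.
On each subinterval the trapezoid contributes (Δu_i/2)·[h(u_{i-1}) + h(u_i)].
Sum = 104.609375.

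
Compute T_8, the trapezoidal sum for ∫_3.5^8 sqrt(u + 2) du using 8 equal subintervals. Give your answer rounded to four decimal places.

Δu = (8 − 3.5)/8 = 0.5625.
f(3.5) ≈ 2.3452, f(4.0625) ≈ 2.4622, f(4.625) ≈ 2.5739, f(5.1875) ≈ 2.6810, f(5.75) ≈ 2.7839, f(6.3125) ≈ 2.8831, f(6.875) ≈ 2.9791, f(7.4375) ≈ 3.0721, f(8) ≈ 3.1623.
T_8 = (Δu/2)·[f(u_0) + 2f(u_1) + ... + 2f(u_{7}) + f(u_8)].
Sum ≈ 12.4813.

12.4813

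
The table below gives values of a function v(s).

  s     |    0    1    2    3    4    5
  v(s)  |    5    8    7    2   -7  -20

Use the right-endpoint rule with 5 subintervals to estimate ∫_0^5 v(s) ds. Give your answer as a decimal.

-10

Δs = 1.
Sum = 1·[8 + 7 + 2 + (-7) + (-20)] = -10.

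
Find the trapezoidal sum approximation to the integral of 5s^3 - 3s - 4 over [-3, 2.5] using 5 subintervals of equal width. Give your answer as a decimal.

-74.45625

Δs = (2.5 − (-3))/5 = 1.1.
f(-3) = -130, f(-1.9) = -32.595, f(-0.8) = -4.16, f(0.3) = -4.765, f(1.4) = 5.52, f(2.5) = 66.625.
T_5 = (Δs/2)·[f(s_0) + 2f(s_1) + ... + 2f(s_{4}) + f(s_5)].
Sum = -74.45625.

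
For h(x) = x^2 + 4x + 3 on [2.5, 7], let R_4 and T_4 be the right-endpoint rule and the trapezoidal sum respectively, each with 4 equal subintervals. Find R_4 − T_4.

34.171875

R_4 = 243.24609375.
T_4 = 209.07421875.
R_4 − T_4 = 34.171875.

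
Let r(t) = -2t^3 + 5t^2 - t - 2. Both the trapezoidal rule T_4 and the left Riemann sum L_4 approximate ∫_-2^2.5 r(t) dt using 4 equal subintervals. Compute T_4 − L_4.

T_4 ≈ 21.04102.
L_4 ≈ 43.82227.
T_4 − L_4 = -22.78125.

-22.78125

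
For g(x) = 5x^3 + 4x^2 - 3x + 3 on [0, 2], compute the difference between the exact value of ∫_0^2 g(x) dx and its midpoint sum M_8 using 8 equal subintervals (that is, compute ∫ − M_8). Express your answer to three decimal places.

0.198

Exact integral: ∫_0^2 g(x) dx ≈ 30.66667.
M_8 = 30.46875.
Error ≈ 30.66667 − 30.46875 ≈ 0.198.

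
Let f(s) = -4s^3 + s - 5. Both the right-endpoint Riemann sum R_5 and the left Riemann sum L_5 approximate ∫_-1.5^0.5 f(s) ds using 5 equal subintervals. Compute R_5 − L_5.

R_5 = -8.08.
L_5 = -3.28.
R_5 − L_5 = -4.8.

-4.8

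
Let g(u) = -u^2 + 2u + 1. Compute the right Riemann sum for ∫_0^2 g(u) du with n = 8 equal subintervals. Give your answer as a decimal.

Δu = (2 − 0)/8 = 0.25.
Right endpoints: 0.25, 0.5, 0.75, 1, 1.25, 1.5, 1.75, 2.
g(0.25) = 1.4375, g(0.5) = 1.75, g(0.75) = 1.9375, g(1) = 2, g(1.25) = 1.9375, g(1.5) = 1.75, g(1.75) = 1.4375, g(2) = 1.
Sum = Δu · [g(0.25) + g(0.5) + g(0.75) + ...].
Sum = 3.3125.

3.3125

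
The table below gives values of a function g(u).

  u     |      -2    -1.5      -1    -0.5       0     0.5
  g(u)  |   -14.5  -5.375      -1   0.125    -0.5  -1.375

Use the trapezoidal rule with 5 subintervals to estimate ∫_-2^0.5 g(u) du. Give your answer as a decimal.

-7.34375

Δu = 0.5.
T_5 = (0.5/2)·[(-14.5) + 2·(-5.375) + 2·(-1) + 2·0.125 + 2·(-0.5) + (-1.375)] = -7.34375.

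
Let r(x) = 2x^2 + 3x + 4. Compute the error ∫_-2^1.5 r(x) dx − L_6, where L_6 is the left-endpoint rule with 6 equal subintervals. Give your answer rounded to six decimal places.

1.644676

Exact integral: ∫_-2^1.5 r(x) dx ≈ 18.95833333.
L_6 ≈ 17.31365741.
Error ≈ 18.95833333 − 17.31365741 ≈ 1.644676.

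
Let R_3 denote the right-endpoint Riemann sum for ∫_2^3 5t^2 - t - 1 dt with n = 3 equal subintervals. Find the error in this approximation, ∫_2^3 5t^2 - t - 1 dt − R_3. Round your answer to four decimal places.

-4.0926

Exact integral: ∫_2^3 f(t) dt ≈ 28.166667.
R_3 ≈ 32.259259.
Error ≈ 28.166667 − 32.259259 ≈ -4.0926.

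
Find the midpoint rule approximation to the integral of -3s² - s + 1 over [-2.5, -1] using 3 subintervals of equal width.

Δs = (-1 − (-2.5))/3 = 0.5.
Midpoints: -2.25, -1.75, -1.25.
f(-2.25) = -11.9375, f(-1.75) = -6.4375, f(-1.25) = -2.4375.
Sum = Δs · [f(-2.25) + f(-1.75) + f(-1.25)].
Sum = -10.40625.

-10.40625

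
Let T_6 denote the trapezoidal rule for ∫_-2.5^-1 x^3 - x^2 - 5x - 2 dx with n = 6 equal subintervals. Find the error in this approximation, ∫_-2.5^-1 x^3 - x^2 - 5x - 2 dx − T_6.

Exact integral: ∫_-2.5^-1 f(x) dx = -4.265625.
T_6 = -4.36328125.
Error = -4.265625 − (-4.36328125) = 0.09765625.

0.09765625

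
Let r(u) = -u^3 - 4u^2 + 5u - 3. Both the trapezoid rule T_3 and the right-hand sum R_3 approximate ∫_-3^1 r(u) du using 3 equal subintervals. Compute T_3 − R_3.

T_3 ≈ -50.5185185.
R_3 ≈ -34.5185185.
T_3 − R_3 = -16.

-16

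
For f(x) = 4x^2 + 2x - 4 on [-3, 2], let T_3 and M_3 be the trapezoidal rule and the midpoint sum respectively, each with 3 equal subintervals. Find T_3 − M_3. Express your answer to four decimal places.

13.8889

T_3 ≈ 30.925926.
M_3 ≈ 17.037037.
T_3 − M_3 ≈ 13.8889.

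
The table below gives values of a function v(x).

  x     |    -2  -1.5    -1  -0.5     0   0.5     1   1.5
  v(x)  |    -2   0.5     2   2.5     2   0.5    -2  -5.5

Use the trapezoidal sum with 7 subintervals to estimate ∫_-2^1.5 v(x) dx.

0.875

Δx = 0.5.
T_7 = (0.5/2)·[(-2) + 2·0.5 + 2·2 + 2·2.5 + 2·2 + 2·0.5 + 2·(-2) + (-5.5)] = 0.875.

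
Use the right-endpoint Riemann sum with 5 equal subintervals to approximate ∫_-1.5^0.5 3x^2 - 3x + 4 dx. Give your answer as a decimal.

12.26

Δx = (0.5 − (-1.5))/5 = 0.4.
Right endpoints: -1.1, -0.7, -0.3, 0.1, 0.5.
f(-1.1) = 10.93, f(-0.7) = 7.57, f(-0.3) = 5.17, f(0.1) = 3.73, f(0.5) = 3.25.
Sum = Δx · [f(-1.1) + f(-0.7) + f(-0.3) + f(0.1) + f(0.5)].
Sum = 12.26.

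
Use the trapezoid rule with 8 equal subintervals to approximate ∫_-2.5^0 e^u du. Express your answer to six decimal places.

Δu = (0 − (-2.5))/8 = 0.3125.
f(-2.5) ≈ 0.082085, f(-2.1875) ≈ 0.112197, f(-1.875) ≈ 0.153355, f(-1.5625) ≈ 0.209611, f(-1.25) ≈ 0.286505, f(-0.9375) ≈ 0.391606, f(-0.625) ≈ 0.535261, f(-0.3125) ≈ 0.731616, f(0) ≈ 1.000000.
T_8 = (Δu/2)·[f(u_0) + 2f(u_1) + ... + 2f(u_{7}) + f(u_8)].
Sum ≈ 0.925373.

0.925373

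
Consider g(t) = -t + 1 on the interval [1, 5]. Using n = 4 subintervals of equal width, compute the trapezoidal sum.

Δt = (5 − 1)/4 = 1.
g(1) = 0, g(2) = -1, g(3) = -2, g(4) = -3, g(5) = -4.
T_4 = (Δt/2)·[g(t_0) + 2g(t_1) + 2g(t_2) + 2g(t_3) + g(t_4)].
Sum = -8.

-8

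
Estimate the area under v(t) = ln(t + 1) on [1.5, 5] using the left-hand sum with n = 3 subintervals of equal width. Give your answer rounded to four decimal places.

4.4230

Δt = (5 − 1.5)/3 = 7/6.
Left endpoints: 1.5, 8/3, 23/6.
v(1.5) ≈ 0.9163, v(8/3) ≈ 1.2993, v(23/6) ≈ 1.5755.
Sum = Δt · [v(1.5) + v(8/3) + v(23/6)].
Sum ≈ 4.4230.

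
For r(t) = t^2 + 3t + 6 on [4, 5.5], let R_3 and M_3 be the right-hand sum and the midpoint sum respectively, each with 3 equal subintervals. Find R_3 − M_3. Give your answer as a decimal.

4.78125

R_3 = 69.25.
M_3 = 64.46875.
R_3 − M_3 = 4.78125.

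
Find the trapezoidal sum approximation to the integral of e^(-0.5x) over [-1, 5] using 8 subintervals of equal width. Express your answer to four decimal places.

3.1699

Δx = (5 − (-1))/8 = 0.75.
f(-1) ≈ 1.6487, f(-0.25) ≈ 1.1331, f(0.5) ≈ 0.7788, f(1.25) ≈ 0.5353, f(2) ≈ 0.3679, f(2.75) ≈ 0.2528, f(3.5) ≈ 0.1738, f(4.25) ≈ 0.1194, f(5) ≈ 0.0821.
T_8 = (Δx/2)·[f(x_0) + 2f(x_1) + ... + 2f(x_{7}) + f(x_8)].
Sum ≈ 3.1699.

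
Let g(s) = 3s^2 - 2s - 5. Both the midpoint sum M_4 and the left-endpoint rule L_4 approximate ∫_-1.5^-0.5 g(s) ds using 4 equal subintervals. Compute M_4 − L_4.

M_4 = 0.234375.
L_4 = 1.28125.
M_4 − L_4 = -1.046875.

-1.046875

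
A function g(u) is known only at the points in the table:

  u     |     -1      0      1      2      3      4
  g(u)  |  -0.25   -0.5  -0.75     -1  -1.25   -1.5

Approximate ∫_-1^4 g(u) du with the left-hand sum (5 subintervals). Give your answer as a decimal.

-3.75

Δu = 1.
Sum = 1·[(-0.25) + (-0.5) + (-0.75) + (-1) + (-1.25)] = -3.75.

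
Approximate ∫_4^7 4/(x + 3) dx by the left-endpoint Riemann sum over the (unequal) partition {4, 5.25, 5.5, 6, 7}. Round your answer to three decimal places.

Subinterval widths: 1.25, 0.25, 0.5, 1.
Left endpoints: 4, 5.25, 5.5, 6.
f(4) = 4/7, f(5.25) = 16/33, f(5.5) = 8/17, f(6) = 4/9.
Sum = Σ Δx_i · f(x_i).
Sum ≈ 1.515.

1.515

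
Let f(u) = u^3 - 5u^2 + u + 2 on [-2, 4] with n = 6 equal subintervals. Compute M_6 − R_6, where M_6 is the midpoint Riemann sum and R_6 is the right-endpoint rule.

-6

M_6 = -41.
R_6 = -35.
M_6 − R_6 = -6.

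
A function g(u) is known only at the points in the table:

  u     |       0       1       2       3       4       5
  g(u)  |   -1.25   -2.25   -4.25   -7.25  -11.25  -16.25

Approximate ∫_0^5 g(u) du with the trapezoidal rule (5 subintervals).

Δu = 1.
T_5 = (1/2)·[(-1.25) + 2·(-2.25) + 2·(-4.25) + 2·(-7.25) + 2·(-11.25) + (-16.25)] = -33.75.

-33.75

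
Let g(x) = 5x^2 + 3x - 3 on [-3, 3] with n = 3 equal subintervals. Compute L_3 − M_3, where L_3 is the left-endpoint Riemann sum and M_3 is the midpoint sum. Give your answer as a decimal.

12

L_3 = 74.
M_3 = 62.
L_3 − M_3 = 12.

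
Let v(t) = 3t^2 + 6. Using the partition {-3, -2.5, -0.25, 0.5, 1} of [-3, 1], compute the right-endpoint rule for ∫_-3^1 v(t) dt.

35.859375

Subinterval widths: 0.5, 2.25, 0.75, 0.5.
Right endpoints: -2.5, -0.25, 0.5, 1.
v(-2.5) = 24.75, v(-0.25) = 6.1875, v(0.5) = 6.75, v(1) = 9.
Sum = Σ Δt_i · v(t_i).
Sum = 35.859375.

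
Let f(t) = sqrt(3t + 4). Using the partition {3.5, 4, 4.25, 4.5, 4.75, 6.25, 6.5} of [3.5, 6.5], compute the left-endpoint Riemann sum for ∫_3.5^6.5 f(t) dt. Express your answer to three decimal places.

12.573

Subinterval widths: 0.5, 0.25, 0.25, 0.25, 1.5, 0.25.
Left endpoints: 3.5, 4, 4.25, 4.5, 4.75, 6.25.
f(3.5) ≈ 3.808, f(4) ≈ 4.000, f(4.25) ≈ 4.093, f(4.5) ≈ 4.183, f(4.75) ≈ 4.272, f(6.25) ≈ 4.770.
Sum = Σ Δt_i · f(t_i).
Sum ≈ 12.573.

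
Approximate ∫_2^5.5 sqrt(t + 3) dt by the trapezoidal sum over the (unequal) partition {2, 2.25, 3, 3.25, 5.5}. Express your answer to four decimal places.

Subinterval widths: 0.25, 0.75, 0.25, 2.25.
f(2) ≈ 2.2361, f(2.25) ≈ 2.2913, f(3) ≈ 2.4495, f(3.25) ≈ 2.5000, f(5.5) ≈ 2.9155.
On each subinterval the trapezoid contributes (Δt_i/2)·[f(t_{i-1}) + f(t_i)].
Sum ≈ 9.0548.

9.0548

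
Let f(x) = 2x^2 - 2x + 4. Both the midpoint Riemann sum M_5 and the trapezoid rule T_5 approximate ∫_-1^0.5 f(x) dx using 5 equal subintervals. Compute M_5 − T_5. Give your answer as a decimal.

M_5 = 7.4775.
T_5 = 7.545.
M_5 − T_5 = -0.0675.

-0.0675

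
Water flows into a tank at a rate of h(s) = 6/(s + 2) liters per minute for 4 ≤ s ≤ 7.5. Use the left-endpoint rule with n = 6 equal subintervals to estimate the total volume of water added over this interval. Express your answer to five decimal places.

Δs = (7.5 − 4)/6 = 7/12.
Left endpoints: 4, 55/12, 31/6, 5.75, 19/3, 83/12.
h(4) = 1, h(55/12) = 72/79, h(31/6) = 36/43, h(5.75) = 24/31, h(19/3) = 0.72, h(83/12) = 72/107.
Sum = Δs · [h(4) + h(55/12) + h(31/6) + ...].
Sum ≈ 2.86749.

2.86749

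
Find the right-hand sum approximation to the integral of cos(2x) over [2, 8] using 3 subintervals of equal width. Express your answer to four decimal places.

Δx = (8 − 2)/3 = 2.
Right endpoints: 4, 6, 8.
f(4) ≈ -0.1455, f(6) ≈ 0.8439, f(8) ≈ -0.9577.
Sum = Δx · [f(4) + f(6) + f(8)].
Sum ≈ -0.5186.

-0.5186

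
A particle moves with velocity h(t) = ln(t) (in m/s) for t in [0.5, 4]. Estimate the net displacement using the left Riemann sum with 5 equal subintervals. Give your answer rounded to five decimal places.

1.59632

Δt = (4 − 0.5)/5 = 0.7.
Left endpoints: 0.5, 1.2, 1.9, 2.6, 3.3.
h(0.5) ≈ -0.69315, h(1.2) ≈ 0.18232, h(1.9) ≈ 0.64185, h(2.6) ≈ 0.95551, h(3.3) ≈ 1.19392.
Sum = Δt · [h(0.5) + h(1.2) + h(1.9) + h(2.6) + h(3.3)].
Sum ≈ 1.59632.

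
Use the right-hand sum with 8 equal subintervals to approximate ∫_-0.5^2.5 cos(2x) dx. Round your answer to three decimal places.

-0.104

Δx = (2.5 − (-0.5))/8 = 0.375.
Right endpoints: -0.125, 0.25, 0.625, 1, 1.375, 1.75, 2.125, 2.5.
f(-0.125) ≈ 0.969, f(0.25) ≈ 0.878, f(0.625) ≈ 0.315, f(1) ≈ -0.416, f(1.375) ≈ -0.924, f(1.75) ≈ -0.936, f(2.125) ≈ -0.446, f(2.5) ≈ 0.284.
Sum = Δx · [f(-0.125) + f(0.25) + f(0.625) + ...].
Sum ≈ -0.104.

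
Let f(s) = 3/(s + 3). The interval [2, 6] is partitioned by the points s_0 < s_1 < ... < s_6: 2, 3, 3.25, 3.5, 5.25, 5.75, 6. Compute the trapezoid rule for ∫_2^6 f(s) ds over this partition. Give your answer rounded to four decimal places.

1.7734

Subinterval widths: 1, 0.25, 0.25, 1.75, 0.5, 0.25.
f(2) = 0.6, f(3) = 0.5, f(3.25) = 0.48, f(3.5) = 6/13, f(5.25) = 4/11, f(5.75) = 12/35, f(6) = 1/3.
On each subinterval the trapezoid contributes (Δs_i/2)·[f(s_{i-1}) + f(s_i)].
Sum ≈ 1.7734.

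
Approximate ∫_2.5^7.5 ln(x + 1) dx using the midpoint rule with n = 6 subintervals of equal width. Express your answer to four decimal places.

Δx = (7.5 − 2.5)/6 = 5/6.
Midpoints: 35/12, 3.75, 55/12, 65/12, 6.25, 85/12.
f(35/12) ≈ 1.3652, f(3.75) ≈ 1.5581, f(55/12) ≈ 1.7198, f(65/12) ≈ 1.8589, f(6.25) ≈ 1.9810, f(85/12) ≈ 2.0898.
Sum = Δx · [f(35/12) + f(3.75) + f(55/12) + ...].
Sum ≈ 8.8107.

8.8107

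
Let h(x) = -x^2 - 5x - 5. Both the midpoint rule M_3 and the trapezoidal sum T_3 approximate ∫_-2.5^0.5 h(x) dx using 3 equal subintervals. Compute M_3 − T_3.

M_3 = -5.
T_3 = -5.75.
M_3 − T_3 = 0.75.

0.75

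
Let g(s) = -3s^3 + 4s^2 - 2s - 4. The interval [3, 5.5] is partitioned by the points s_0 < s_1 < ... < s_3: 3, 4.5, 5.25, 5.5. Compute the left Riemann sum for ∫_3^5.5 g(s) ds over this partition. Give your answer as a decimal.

-321.12109375

Subinterval widths: 1.5, 0.75, 0.25.
Left endpoints: 3, 4.5, 5.25.
g(3) = -55, g(4.5) = -205.375, g(5.25) = -338.359375.
Sum = Σ Δs_i · g(s_i).
Sum = -321.12109375.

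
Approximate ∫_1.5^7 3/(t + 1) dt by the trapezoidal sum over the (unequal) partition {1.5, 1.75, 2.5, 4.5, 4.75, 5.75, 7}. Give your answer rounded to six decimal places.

3.548124

Subinterval widths: 0.25, 0.75, 2, 0.25, 1, 1.25.
f(1.5) = 1.2, f(1.75) = 12/11, f(2.5) = 6/7, f(4.5) = 6/11, f(4.75) = 12/23, f(5.75) = 4/9, f(7) = 0.375.
On each subinterval the trapezoid contributes (Δt_i/2)·[f(t_{i-1}) + f(t_i)].
Sum ≈ 3.548124.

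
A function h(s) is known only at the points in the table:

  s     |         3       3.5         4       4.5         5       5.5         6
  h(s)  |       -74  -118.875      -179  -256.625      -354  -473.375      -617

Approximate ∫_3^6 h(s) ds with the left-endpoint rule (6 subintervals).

Δs = 0.5.
Sum = 0.5·[(-74) + (-118.875) + (-179) + (-256.625) + (-354) + (-473.375)] = -727.9375.

-727.9375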